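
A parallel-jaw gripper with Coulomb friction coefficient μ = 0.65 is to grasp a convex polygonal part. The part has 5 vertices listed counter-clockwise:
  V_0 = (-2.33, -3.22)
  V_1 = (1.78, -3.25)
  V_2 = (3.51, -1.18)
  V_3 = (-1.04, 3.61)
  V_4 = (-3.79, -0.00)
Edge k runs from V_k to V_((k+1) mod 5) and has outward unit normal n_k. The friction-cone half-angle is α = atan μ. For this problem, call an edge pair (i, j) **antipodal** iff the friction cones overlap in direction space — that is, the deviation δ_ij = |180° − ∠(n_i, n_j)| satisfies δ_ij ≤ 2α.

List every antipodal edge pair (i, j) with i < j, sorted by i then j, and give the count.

count = 5; pairs: (0,2), (0,3), (1,3), (1,4), (2,4)

α = atan 0.65 = 33.02°;  2α = 66.05°
n_0 = (-0.0073, -1.0000)
n_1 = (+0.7673, -0.6413)
n_2 = (+0.7250, +0.6887)
n_3 = (-0.7955, +0.6060)
n_4 = (-0.9108, -0.4130)
  (0,1): δ = 129.47°  ·
  (0,2): δ = 46.05°  ✓
  (0,3): δ = 53.12°  ✓
  (0,4): δ = 114.81°  ·
  (1,2): δ = 96.58°  ·
  (1,3): δ = 2.59°  ✓
  (1,4): δ = 64.28°  ✓
  (2,3): δ = 80.83°  ·
  (2,4): δ = 19.14°  ✓
  (3,4): δ = 118.31°  ·
antipodal pairs: 5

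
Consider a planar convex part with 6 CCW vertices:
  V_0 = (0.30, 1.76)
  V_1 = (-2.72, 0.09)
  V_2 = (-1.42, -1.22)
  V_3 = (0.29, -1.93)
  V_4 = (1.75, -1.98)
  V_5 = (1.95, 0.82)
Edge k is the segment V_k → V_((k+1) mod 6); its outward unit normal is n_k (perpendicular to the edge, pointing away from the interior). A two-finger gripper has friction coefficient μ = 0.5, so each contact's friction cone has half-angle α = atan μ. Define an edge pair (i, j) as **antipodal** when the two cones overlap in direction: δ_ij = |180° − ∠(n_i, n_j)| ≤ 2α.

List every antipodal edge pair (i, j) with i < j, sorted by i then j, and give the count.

count = 6; pairs: (0,2), (0,3), (1,4), (1,5), (2,5), (3,5)

α = atan 0.5 = 26.57°;  2α = 53.13°
n_0 = (-0.4839, +0.8751)
n_1 = (-0.7098, -0.7044)
n_2 = (-0.3835, -0.9236)
n_3 = (-0.0342, -0.9994)
n_4 = (+0.9975, -0.0712)
n_5 = (+0.4950, +0.8689)
  (0,1): δ = 74.16°  ·
  (0,2): δ = 51.49°  ✓
  (0,3): δ = 30.90°  ✓
  (0,4): δ = 56.97°  ·
  (0,5): δ = 121.39°  ·
  (1,2): δ = 157.33°  ·
  (1,3): δ = 136.74°  ·
  (1,4): δ = 48.87°  ✓
  (1,5): δ = 15.55°  ✓
  (2,3): δ = 159.41°  ·
  (2,4): δ = 71.54°  ·
  (2,5): δ = 7.12°  ✓
  (3,4): δ = 92.12°  ·
  (3,5): δ = 27.71°  ✓
  (4,5): δ = 115.58°  ·
antipodal pairs: 6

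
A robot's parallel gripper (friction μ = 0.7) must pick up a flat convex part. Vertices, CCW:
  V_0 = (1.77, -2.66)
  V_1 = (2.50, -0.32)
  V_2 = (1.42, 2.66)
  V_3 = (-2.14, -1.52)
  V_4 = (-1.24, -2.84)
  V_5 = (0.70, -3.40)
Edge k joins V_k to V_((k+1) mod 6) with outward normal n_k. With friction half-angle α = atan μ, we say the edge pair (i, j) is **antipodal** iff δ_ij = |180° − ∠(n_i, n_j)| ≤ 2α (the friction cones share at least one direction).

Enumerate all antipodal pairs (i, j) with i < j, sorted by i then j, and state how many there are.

count = 7; pairs: (0,2), (0,3), (1,2), (1,3), (1,4), (2,4), (2,5)

α = atan 0.7 = 34.99°;  2α = 69.98°
n_0 = (+0.9546, -0.2978)
n_1 = (+0.9402, +0.3407)
n_2 = (-0.7613, +0.6484)
n_3 = (-0.8262, -0.5633)
n_4 = (-0.2773, -0.9608)
n_5 = (+0.5688, -0.8225)
  (0,1): δ = 142.75°  ·
  (0,2): δ = 23.09°  ✓
  (0,3): δ = 51.61°  ✓
  (0,4): δ = 91.22°  ·
  (0,5): δ = 141.99°  ·
  (1,2): δ = 60.34°  ✓
  (1,3): δ = 14.37°  ✓
  (1,4): δ = 53.98°  ✓
  (1,5): δ = 104.75°  ·
  (2,3): δ = 105.29°  ·
  (2,4): δ = 65.68°  ✓
  (2,5): δ = 14.91°  ✓
  (3,4): δ = 140.39°  ·
  (3,5): δ = 89.62°  ·
  (4,5): δ = 129.23°  ·
antipodal pairs: 7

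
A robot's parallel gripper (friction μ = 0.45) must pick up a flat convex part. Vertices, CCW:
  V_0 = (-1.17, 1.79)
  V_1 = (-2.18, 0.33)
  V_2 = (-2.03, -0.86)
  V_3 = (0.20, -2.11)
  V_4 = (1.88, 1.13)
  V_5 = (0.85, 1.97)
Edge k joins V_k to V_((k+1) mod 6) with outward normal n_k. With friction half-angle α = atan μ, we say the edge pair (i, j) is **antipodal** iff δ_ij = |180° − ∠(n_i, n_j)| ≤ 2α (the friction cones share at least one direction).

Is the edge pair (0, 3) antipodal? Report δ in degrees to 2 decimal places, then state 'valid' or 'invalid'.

α = atan 0.45 = 24.23°;  2α = 48.46°
edge 0: e_0 = (-1.01, -1.46);  n_0 = (-0.8224, +0.5689)
edge 3: e_3 = (+1.68, +3.24);  n_3 = (+0.8878, -0.4603)
∠(n_0, n_3) = 172.73°
δ = |180° − 172.73°| = 7.27°
7.27° ≤ 2α = 48.46°  →  valid

δ = 7.27°, valid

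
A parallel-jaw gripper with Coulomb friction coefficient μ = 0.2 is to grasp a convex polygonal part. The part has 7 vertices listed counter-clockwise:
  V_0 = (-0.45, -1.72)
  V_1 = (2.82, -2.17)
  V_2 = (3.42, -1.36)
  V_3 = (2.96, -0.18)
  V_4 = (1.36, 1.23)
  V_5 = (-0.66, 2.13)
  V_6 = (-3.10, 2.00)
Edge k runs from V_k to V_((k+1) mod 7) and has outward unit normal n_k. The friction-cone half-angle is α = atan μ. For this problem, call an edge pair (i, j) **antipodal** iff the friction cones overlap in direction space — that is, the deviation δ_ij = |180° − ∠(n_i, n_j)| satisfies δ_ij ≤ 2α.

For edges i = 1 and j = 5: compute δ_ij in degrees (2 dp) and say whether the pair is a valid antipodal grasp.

α = atan 0.2 = 11.31°;  2α = 22.62°
edge 1: e_1 = (+0.60, +0.81);  n_1 = (+0.8036, -0.5952)
edge 5: e_5 = (-2.44, -0.13);  n_5 = (-0.0532, +0.9986)
∠(n_1, n_5) = 129.58°
δ = |180° − 129.58°| = 50.42°
50.42° > 2α = 22.62°  →  invalid

δ = 50.42°, invalid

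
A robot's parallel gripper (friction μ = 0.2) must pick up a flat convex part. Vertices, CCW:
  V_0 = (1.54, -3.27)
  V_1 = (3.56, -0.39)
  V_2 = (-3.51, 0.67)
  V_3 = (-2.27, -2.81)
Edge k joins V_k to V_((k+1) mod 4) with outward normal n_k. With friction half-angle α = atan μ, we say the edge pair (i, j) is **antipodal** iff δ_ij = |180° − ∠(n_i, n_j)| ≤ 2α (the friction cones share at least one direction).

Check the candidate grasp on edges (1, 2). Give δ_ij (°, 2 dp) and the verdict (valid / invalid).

δ = 61.86°, invalid

α = atan 0.2 = 11.31°;  2α = 22.62°
edge 1: e_1 = (-7.07, +1.06);  n_1 = (+0.1483, +0.9889)
edge 2: e_2 = (+1.24, -3.48);  n_2 = (-0.9420, -0.3357)
∠(n_1, n_2) = 118.14°
δ = |180° − 118.14°| = 61.86°
61.86° > 2α = 22.62°  →  invalid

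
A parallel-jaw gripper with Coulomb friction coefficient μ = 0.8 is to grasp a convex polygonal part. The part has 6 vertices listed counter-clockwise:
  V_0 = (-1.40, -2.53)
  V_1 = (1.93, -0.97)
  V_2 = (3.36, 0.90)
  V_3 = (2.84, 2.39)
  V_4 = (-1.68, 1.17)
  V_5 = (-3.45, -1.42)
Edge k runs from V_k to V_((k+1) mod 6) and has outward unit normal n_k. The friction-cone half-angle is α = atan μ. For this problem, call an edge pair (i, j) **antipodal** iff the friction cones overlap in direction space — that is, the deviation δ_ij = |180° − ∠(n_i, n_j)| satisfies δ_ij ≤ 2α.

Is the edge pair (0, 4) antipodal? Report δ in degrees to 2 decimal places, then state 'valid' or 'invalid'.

α = atan 0.8 = 38.66°;  2α = 77.32°
edge 0: e_0 = (+3.33, +1.56);  n_0 = (+0.4242, -0.9056)
edge 4: e_4 = (-1.77, -2.59);  n_4 = (-0.8256, +0.5642)
∠(n_0, n_4) = 149.45°
δ = |180° − 149.45°| = 30.55°
30.55° ≤ 2α = 77.32°  →  valid

δ = 30.55°, valid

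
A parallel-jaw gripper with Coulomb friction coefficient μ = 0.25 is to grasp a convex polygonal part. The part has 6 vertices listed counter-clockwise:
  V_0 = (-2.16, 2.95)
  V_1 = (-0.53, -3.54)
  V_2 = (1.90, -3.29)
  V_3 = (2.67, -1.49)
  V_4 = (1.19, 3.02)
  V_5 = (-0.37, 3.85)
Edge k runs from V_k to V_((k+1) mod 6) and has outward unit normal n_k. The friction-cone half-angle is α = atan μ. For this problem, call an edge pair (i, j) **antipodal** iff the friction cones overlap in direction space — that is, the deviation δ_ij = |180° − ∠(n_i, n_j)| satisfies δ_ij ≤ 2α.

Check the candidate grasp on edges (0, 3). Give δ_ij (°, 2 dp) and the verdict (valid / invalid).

δ = 4.07°, valid

α = atan 0.25 = 14.04°;  2α = 28.07°
edge 0: e_0 = (+1.63, -6.49);  n_0 = (-0.9699, -0.2436)
edge 3: e_3 = (-1.48, +4.51);  n_3 = (+0.9501, +0.3118)
∠(n_0, n_3) = 175.93°
δ = |180° − 175.93°| = 4.07°
4.07° ≤ 2α = 28.07°  →  valid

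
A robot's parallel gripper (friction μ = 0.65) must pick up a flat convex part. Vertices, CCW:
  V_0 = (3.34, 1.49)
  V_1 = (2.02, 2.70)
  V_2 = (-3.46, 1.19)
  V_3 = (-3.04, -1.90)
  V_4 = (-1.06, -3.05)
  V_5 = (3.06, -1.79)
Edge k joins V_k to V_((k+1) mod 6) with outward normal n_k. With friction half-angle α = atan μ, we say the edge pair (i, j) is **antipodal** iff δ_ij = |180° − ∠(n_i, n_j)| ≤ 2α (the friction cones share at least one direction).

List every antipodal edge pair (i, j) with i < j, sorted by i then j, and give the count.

count = 7; pairs: (0,2), (0,3), (0,4), (1,3), (1,4), (2,5), (3,5)

α = atan 0.65 = 33.02°;  2α = 66.05°
n_0 = (+0.6757, +0.7372)
n_1 = (-0.2656, +0.9641)
n_2 = (-0.9909, -0.1347)
n_3 = (-0.5022, -0.8647)
n_4 = (+0.2925, -0.9563)
n_5 = (+0.9964, -0.0851)
  (0,1): δ = 122.08°  ·
  (0,2): δ = 39.75°  ✓
  (0,3): δ = 12.36°  ✓
  (0,4): δ = 59.52°  ✓
  (0,5): δ = 127.63°  ·
  (1,2): δ = 97.67°  ·
  (1,3): δ = 45.55°  ✓
  (1,4): δ = 1.60°  ✓
  (1,5): δ = 69.72°  ·
  (2,3): δ = 127.89°  ·
  (2,4): δ = 80.74°  ·
  (2,5): δ = 12.62°  ✓
  (3,4): δ = 132.85°  ·
  (3,5): δ = 64.73°  ✓
  (4,5): δ = 111.88°  ·
antipodal pairs: 7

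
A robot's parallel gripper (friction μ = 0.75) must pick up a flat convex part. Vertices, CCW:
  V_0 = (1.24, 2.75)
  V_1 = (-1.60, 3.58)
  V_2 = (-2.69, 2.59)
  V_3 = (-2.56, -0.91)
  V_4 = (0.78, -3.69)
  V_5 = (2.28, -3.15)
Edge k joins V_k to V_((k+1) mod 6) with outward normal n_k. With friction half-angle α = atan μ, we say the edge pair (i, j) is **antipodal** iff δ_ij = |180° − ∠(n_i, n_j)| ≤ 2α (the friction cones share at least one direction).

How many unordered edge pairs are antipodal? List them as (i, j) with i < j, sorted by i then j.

α = atan 0.75 = 36.87°;  2α = 73.74°
n_0 = (+0.2805, +0.9598)
n_1 = (-0.6723, +0.7402)
n_2 = (-0.9993, -0.0371)
n_3 = (-0.6397, -0.7686)
n_4 = (+0.3387, -0.9409)
n_5 = (+0.9848, +0.1736)
  (0,1): δ = 121.46°  ·
  (0,2): δ = 71.58°  ✓
  (0,3): δ = 23.48°  ✓
  (0,4): δ = 36.09°  ✓
  (0,5): δ = 116.29°  ·
  (1,2): δ = 130.12°  ·
  (1,3): δ = 82.02°  ·
  (1,4): δ = 22.45°  ✓
  (1,5): δ = 57.75°  ✓
  (2,3): δ = 131.90°  ·
  (2,4): δ = 72.33°  ✓
  (2,5): δ = 7.87°  ✓
  (3,4): δ = 120.43°  ·
  (3,5): δ = 40.23°  ✓
  (4,5): δ = 99.80°  ·
antipodal pairs: 8

count = 8; pairs: (0,2), (0,3), (0,4), (1,4), (1,5), (2,4), (2,5), (3,5)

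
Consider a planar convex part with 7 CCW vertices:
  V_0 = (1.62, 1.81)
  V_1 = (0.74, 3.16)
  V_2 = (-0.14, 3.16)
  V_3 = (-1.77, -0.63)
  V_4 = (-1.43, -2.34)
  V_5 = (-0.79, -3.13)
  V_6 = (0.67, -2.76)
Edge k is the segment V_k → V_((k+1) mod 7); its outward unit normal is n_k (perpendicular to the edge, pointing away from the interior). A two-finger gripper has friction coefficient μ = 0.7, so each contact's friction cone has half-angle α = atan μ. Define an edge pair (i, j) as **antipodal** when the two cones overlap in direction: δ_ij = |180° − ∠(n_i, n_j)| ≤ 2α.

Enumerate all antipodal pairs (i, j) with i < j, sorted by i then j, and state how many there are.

count = 9; pairs: (0,2), (0,3), (0,4), (1,4), (1,5), (2,5), (2,6), (3,6), (4,6)

α = atan 0.7 = 34.99°;  2α = 69.98°
n_0 = (+0.8377, +0.5461)
n_1 = (+0.0000, +1.0000)
n_2 = (-0.9186, +0.3951)
n_3 = (-0.9808, -0.1950)
n_4 = (-0.7770, -0.6295)
n_5 = (+0.2457, -0.9694)
n_6 = (+0.9791, -0.2035)
  (0,1): δ = 123.10°  ·
  (0,2): δ = 56.37°  ✓
  (0,3): δ = 21.85°  ✓
  (0,4): δ = 5.91°  ✓
  (0,5): δ = 71.12°  ·
  (0,6): δ = 135.16°  ·
  (1,2): δ = 113.27°  ·
  (1,3): δ = 78.75°  ·
  (1,4): δ = 50.99°  ✓
  (1,5): δ = 14.22°  ✓
  (1,6): δ = 78.26°  ·
  (2,3): δ = 145.48°  ·
  (2,4): δ = 117.72°  ·
  (2,5): δ = 52.51°  ✓
  (2,6): δ = 11.53°  ✓
  (3,4): δ = 152.23°  ·
  (3,5): δ = 87.02°  ·
  (3,6): δ = 22.99°  ✓
  (4,5): δ = 114.79°  ·
  (4,6): δ = 50.76°  ✓
  (5,6): δ = 115.96°  ·
antipodal pairs: 9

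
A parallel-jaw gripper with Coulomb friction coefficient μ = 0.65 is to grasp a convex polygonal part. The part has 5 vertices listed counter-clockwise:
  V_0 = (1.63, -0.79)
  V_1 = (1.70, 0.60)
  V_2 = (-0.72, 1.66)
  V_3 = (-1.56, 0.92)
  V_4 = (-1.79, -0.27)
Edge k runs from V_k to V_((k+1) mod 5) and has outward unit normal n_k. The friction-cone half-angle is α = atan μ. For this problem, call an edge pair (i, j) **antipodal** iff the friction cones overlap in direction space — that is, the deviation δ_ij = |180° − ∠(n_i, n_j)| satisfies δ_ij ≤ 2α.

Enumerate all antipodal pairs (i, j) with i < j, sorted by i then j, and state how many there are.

α = atan 0.65 = 33.02°;  2α = 66.05°
n_0 = (+0.9987, -0.0503)
n_1 = (+0.4012, +0.9160)
n_2 = (-0.6610, +0.7504)
n_3 = (-0.9818, +0.1898)
n_4 = (-0.1503, -0.9886)
  (0,1): δ = 110.77°  ·
  (0,2): δ = 45.74°  ✓
  (0,3): δ = 8.06°  ✓
  (0,4): δ = 84.24°  ·
  (1,2): δ = 114.97°  ·
  (1,3): δ = 77.28°  ·
  (1,4): δ = 15.01°  ✓
  (2,3): δ = 142.32°  ·
  (2,4): δ = 50.02°  ✓
  (3,4): δ = 87.71°  ·
antipodal pairs: 4

count = 4; pairs: (0,2), (0,3), (1,4), (2,4)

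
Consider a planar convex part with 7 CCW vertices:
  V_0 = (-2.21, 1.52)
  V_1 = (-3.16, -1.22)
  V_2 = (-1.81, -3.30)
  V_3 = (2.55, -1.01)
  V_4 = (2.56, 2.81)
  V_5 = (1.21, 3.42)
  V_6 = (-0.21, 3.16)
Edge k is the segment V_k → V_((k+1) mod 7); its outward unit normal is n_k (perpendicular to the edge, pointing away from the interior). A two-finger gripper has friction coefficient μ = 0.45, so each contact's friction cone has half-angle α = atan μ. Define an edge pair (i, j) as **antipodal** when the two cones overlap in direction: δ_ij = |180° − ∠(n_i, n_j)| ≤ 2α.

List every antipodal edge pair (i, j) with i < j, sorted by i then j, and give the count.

α = atan 0.45 = 24.23°;  2α = 48.46°
n_0 = (-0.9448, +0.3276)
n_1 = (-0.8388, -0.5444)
n_2 = (+0.4650, -0.8853)
n_3 = (+1.0000, -0.0026)
n_4 = (+0.4118, +0.9113)
n_5 = (-0.1801, +0.9836)
n_6 = (-0.6341, +0.7733)
  (0,1): δ = 127.89°  ·
  (0,2): δ = 43.17°  ✓
  (0,3): δ = 18.97°  ✓
  (0,4): δ = 84.81°  ·
  (0,5): δ = 119.50°  ·
  (0,6): δ = 148.47°  ·
  (1,2): δ = 95.28°  ·
  (1,3): δ = 33.14°  ✓
  (1,4): δ = 32.70°  ✓
  (1,5): δ = 67.39°  ·
  (1,6): δ = 96.37°  ·
  (2,3): δ = 117.86°  ·
  (2,4): δ = 52.03°  ·
  (2,5): δ = 17.33°  ✓
  (2,6): δ = 11.64°  ✓
  (3,4): δ = 114.17°  ·
  (3,5): δ = 79.47°  ·
  (3,6): δ = 50.50°  ·
  (4,5): δ = 145.31°  ·
  (4,6): δ = 116.33°  ·
  (5,6): δ = 151.02°  ·
antipodal pairs: 6

count = 6; pairs: (0,2), (0,3), (1,3), (1,4), (2,5), (2,6)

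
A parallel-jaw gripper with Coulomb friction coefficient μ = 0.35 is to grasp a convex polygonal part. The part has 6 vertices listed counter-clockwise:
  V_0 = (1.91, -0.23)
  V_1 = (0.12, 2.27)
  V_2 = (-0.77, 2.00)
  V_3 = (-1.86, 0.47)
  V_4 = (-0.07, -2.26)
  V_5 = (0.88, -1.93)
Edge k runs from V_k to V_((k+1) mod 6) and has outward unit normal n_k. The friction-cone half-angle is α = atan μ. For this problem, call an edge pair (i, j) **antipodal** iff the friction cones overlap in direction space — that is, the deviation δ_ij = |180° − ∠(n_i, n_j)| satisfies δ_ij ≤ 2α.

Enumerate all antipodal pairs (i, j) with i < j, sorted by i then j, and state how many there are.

α = atan 0.35 = 19.29°;  2α = 38.58°
n_0 = (+0.8131, +0.5822)
n_1 = (-0.2903, +0.9569)
n_2 = (-0.8145, +0.5802)
n_3 = (-0.8363, -0.5483)
n_4 = (+0.3281, -0.9446)
n_5 = (+0.8553, -0.5182)
  (0,1): δ = 108.73°  ·
  (0,2): δ = 71.07°  ·
  (0,3): δ = 2.35°  ✓
  (0,4): δ = 73.55°  ·
  (0,5): δ = 113.19°  ·
  (1,2): δ = 142.34°  ·
  (1,3): δ = 73.62°  ·
  (1,4): δ = 2.28°  ✓
  (1,5): δ = 41.91°  ·
  (2,3): δ = 111.28°  ·
  (2,4): δ = 35.38°  ✓
  (2,5): δ = 4.26°  ✓
  (3,4): δ = 104.10°  ·
  (3,5): δ = 64.46°  ·
  (4,5): δ = 140.37°  ·
antipodal pairs: 4

count = 4; pairs: (0,3), (1,4), (2,4), (2,5)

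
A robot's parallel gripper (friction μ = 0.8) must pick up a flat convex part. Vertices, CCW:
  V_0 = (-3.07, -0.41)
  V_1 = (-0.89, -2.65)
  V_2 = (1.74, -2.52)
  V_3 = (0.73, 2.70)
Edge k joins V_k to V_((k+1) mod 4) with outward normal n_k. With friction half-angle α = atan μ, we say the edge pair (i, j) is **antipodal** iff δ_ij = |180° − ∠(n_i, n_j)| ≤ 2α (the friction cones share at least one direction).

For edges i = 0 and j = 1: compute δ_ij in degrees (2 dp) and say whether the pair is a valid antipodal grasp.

α = atan 0.8 = 38.66°;  2α = 77.32°
edge 0: e_0 = (+2.18, -2.24);  n_0 = (-0.7166, -0.6974)
edge 1: e_1 = (+2.63, +0.13);  n_1 = (+0.0494, -0.9988)
∠(n_0, n_1) = 48.61°
δ = |180° − 48.61°| = 131.39°
131.39° > 2α = 77.32°  →  invalid

δ = 131.39°, invalid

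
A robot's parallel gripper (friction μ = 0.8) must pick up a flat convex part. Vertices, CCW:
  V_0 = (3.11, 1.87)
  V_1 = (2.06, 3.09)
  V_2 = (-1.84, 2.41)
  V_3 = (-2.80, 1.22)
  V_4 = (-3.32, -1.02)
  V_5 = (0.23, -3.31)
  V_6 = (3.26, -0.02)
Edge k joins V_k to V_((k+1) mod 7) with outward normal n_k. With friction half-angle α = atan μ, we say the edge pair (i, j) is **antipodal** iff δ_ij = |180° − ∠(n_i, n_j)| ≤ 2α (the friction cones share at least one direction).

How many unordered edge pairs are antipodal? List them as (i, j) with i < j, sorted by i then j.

α = atan 0.8 = 38.66°;  2α = 77.32°
n_0 = (+0.7579, +0.6523)
n_1 = (-0.1718, +0.9851)
n_2 = (-0.7783, +0.6279)
n_3 = (-0.9741, +0.2261)
n_4 = (-0.5421, -0.8403)
n_5 = (+0.7356, -0.6774)
n_6 = (+0.9969, +0.0791)
  (0,1): δ = 120.83°  ·
  (0,2): δ = 79.61°  ·
  (0,3): δ = 53.79°  ✓
  (0,4): δ = 16.46°  ✓
  (0,5): δ = 96.64°  ·
  (0,6): δ = 143.82°  ·
  (1,2): δ = 138.78°  ·
  (1,3): δ = 112.96°  ·
  (1,4): δ = 42.72°  ✓
  (1,5): δ = 37.47°  ✓
  (1,6): δ = 84.65°  ·
  (2,3): δ = 154.18°  ·
  (2,4): δ = 83.93°  ·
  (2,5): δ = 3.75°  ✓
  (2,6): δ = 43.43°  ✓
  (3,4): δ = 109.76°  ·
  (3,5): δ = 29.57°  ✓
  (3,6): δ = 17.61°  ✓
  (4,5): δ = 99.82°  ·
  (4,6): δ = 52.64°  ✓
  (5,6): δ = 132.82°  ·
antipodal pairs: 9

count = 9; pairs: (0,3), (0,4), (1,4), (1,5), (2,5), (2,6), (3,5), (3,6), (4,6)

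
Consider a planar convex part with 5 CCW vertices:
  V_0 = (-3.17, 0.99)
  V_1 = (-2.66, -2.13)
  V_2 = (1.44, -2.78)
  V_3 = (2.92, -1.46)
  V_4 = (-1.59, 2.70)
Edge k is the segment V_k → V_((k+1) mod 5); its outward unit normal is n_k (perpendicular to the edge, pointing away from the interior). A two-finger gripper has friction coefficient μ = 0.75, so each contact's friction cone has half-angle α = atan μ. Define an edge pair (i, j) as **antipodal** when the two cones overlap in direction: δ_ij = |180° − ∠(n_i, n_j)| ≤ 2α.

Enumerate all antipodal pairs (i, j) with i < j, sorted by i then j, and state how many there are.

α = atan 0.75 = 36.87°;  2α = 73.74°
n_0 = (-0.9869, -0.1613)
n_1 = (-0.1566, -0.9877)
n_2 = (+0.6656, -0.7463)
n_3 = (+0.6780, +0.7351)
n_4 = (-0.7345, +0.6786)
  (0,1): δ = 108.29°  ·
  (0,2): δ = 57.55°  ✓
  (0,3): δ = 38.03°  ✓
  (0,4): δ = 127.98°  ·
  (1,2): δ = 129.26°  ·
  (1,3): δ = 33.68°  ✓
  (1,4): δ = 56.27°  ✓
  (2,3): δ = 84.42°  ·
  (2,4): δ = 5.53°  ✓
  (3,4): δ = 90.05°  ·
antipodal pairs: 5

count = 5; pairs: (0,2), (0,3), (1,3), (1,4), (2,4)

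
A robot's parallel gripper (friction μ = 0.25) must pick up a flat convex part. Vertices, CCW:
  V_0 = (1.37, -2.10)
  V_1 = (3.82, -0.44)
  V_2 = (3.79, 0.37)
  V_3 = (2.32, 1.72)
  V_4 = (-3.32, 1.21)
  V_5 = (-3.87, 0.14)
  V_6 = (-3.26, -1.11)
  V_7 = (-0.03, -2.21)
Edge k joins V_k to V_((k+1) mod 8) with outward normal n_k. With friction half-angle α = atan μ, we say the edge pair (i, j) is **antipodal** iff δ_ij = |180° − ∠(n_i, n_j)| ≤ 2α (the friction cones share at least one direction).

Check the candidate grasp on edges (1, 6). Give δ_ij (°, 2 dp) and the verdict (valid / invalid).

α = atan 0.25 = 14.04°;  2α = 28.07°
edge 1: e_1 = (-0.03, +0.81);  n_1 = (+0.9993, +0.0370)
edge 6: e_6 = (+3.23, -1.10);  n_6 = (-0.3224, -0.9466)
∠(n_1, n_6) = 110.93°
δ = |180° − 110.93°| = 69.07°
69.07° > 2α = 28.07°  →  invalid

δ = 69.07°, invalid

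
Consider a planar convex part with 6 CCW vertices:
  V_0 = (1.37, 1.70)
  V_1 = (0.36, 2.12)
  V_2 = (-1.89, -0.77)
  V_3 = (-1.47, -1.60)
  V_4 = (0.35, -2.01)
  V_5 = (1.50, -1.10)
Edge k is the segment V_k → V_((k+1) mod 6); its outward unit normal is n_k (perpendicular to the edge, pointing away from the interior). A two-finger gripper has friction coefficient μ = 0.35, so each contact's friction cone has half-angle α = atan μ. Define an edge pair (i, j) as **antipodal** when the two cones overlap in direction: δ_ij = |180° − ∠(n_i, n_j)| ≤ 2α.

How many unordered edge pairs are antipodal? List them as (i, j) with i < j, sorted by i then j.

α = atan 0.35 = 19.29°;  2α = 38.58°
n_0 = (+0.3840, +0.9233)
n_1 = (-0.7891, +0.6143)
n_2 = (-0.8923, -0.4515)
n_3 = (-0.2198, -0.9756)
n_4 = (+0.6205, -0.7842)
n_5 = (+0.9989, +0.0464)
  (0,1): δ = 105.32°  ·
  (0,2): δ = 40.58°  ·
  (0,3): δ = 9.88°  ✓
  (0,4): δ = 60.93°  ·
  (0,5): δ = 115.24°  ·
  (1,2): δ = 115.26°  ·
  (1,3): δ = 64.79°  ·
  (1,4): δ = 13.74°  ✓
  (1,5): δ = 40.56°  ·
  (2,3): δ = 129.54°  ·
  (2,4): δ = 78.49°  ·
  (2,5): δ = 24.18°  ✓
  (3,4): δ = 128.95°  ·
  (3,5): δ = 74.65°  ·
  (4,5): δ = 125.70°  ·
antipodal pairs: 3

count = 3; pairs: (0,3), (1,4), (2,5)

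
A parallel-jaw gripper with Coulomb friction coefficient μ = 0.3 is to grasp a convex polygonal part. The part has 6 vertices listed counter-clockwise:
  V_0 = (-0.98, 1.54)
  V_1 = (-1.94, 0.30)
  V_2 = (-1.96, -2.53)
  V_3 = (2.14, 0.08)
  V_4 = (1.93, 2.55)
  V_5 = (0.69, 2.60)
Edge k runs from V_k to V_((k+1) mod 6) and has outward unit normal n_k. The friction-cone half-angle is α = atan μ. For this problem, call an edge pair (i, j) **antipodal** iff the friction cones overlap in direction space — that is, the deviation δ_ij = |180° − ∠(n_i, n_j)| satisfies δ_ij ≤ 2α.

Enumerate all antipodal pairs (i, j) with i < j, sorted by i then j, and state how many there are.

count = 3; pairs: (0,2), (1,3), (2,5)

α = atan 0.3 = 16.70°;  2α = 33.40°
n_0 = (-0.7907, +0.6122)
n_1 = (-1.0000, +0.0071)
n_2 = (+0.5370, -0.8436)
n_3 = (+0.9964, +0.0847)
n_4 = (+0.0403, +0.9992)
n_5 = (-0.5359, +0.8443)
  (0,1): δ = 142.66°  ·
  (0,2): δ = 19.77°  ✓
  (0,3): δ = 42.61°  ·
  (0,4): δ = 125.44°  ·
  (0,5): δ = 160.15°  ·
  (1,2): δ = 57.11°  ·
  (1,3): δ = 5.26°  ✓
  (1,4): δ = 88.10°  ·
  (1,5): δ = 122.81°  ·
  (2,3): δ = 117.62°  ·
  (2,4): δ = 34.79°  ·
  (2,5): δ = 0.08°  ✓
  (3,4): δ = 97.17°  ·
  (3,5): δ = 62.46°  ·
  (4,5): δ = 145.29°  ·
antipodal pairs: 3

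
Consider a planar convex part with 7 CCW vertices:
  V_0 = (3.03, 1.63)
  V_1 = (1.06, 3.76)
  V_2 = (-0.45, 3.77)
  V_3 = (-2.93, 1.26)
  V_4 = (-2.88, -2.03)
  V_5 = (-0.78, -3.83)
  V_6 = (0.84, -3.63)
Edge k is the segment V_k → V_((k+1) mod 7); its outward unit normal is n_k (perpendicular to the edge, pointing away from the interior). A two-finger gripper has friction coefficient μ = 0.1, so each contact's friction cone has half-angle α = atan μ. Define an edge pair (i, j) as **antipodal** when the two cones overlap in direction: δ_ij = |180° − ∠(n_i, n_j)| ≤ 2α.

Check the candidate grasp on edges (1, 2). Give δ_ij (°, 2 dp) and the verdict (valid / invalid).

δ = 134.28°, invalid

α = atan 0.1 = 5.71°;  2α = 11.42°
edge 1: e_1 = (-1.51, +0.01);  n_1 = (+0.0066, +1.0000)
edge 2: e_2 = (-2.48, -2.51);  n_2 = (-0.7113, +0.7028)
∠(n_1, n_2) = 45.72°
δ = |180° − 45.72°| = 134.28°
134.28° > 2α = 11.42°  →  invalid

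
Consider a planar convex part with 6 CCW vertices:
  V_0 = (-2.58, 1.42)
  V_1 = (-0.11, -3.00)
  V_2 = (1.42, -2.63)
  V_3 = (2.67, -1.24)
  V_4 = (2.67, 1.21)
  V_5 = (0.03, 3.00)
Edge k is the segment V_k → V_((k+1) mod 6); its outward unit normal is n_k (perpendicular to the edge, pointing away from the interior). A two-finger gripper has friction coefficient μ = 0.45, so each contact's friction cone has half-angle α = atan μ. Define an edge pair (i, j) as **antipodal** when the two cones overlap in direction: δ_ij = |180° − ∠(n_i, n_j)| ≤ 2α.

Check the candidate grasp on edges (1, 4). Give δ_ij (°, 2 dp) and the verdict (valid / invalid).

δ = 47.73°, valid

α = atan 0.45 = 24.23°;  2α = 48.46°
edge 1: e_1 = (+1.53, +0.37);  n_1 = (+0.2351, -0.9720)
edge 4: e_4 = (-2.64, +1.79);  n_4 = (+0.5612, +0.8277)
∠(n_1, n_4) = 132.27°
δ = |180° − 132.27°| = 47.73°
47.73° ≤ 2α = 48.46°  →  valid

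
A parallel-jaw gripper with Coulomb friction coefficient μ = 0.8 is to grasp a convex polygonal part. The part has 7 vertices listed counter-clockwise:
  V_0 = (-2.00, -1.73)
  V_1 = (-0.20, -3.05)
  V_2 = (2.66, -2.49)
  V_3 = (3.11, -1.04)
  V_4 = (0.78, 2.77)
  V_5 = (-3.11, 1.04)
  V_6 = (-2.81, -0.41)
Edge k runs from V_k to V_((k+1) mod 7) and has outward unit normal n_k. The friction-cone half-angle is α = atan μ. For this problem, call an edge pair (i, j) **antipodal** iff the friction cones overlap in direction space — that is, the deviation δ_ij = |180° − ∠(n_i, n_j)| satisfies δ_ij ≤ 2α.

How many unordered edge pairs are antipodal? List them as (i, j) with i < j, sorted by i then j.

α = atan 0.8 = 38.66°;  2α = 77.32°
n_0 = (-0.5914, -0.8064)
n_1 = (+0.1922, -0.9814)
n_2 = (+0.9551, -0.2964)
n_3 = (+0.8531, +0.5217)
n_4 = (-0.4064, +0.9137)
n_5 = (-0.9793, -0.2026)
n_6 = (-0.8523, -0.5230)
  (0,1): δ = 132.67°  ·
  (0,2): δ = 70.99°  ✓
  (0,3): δ = 22.30°  ✓
  (0,4): δ = 60.23°  ✓
  (0,5): δ = 137.94°  ·
  (0,6): δ = 157.79°  ·
  (1,2): δ = 118.32°  ·
  (1,3): δ = 69.63°  ✓
  (1,4): δ = 12.90°  ✓
  (1,5): δ = 90.61°  ·
  (1,6): δ = 110.46°  ·
  (2,3): δ = 131.31°  ·
  (2,4): δ = 48.78°  ✓
  (2,5): δ = 28.93°  ✓
  (2,6): δ = 48.78°  ✓
  (3,4): δ = 97.47°  ·
  (3,5): δ = 19.76°  ✓
  (3,6): δ = 0.09°  ✓
  (4,5): δ = 102.29°  ·
  (4,6): δ = 82.44°  ·
  (5,6): δ = 160.15°  ·
antipodal pairs: 10

count = 10; pairs: (0,2), (0,3), (0,4), (1,3), (1,4), (2,4), (2,5), (2,6), (3,5), (3,6)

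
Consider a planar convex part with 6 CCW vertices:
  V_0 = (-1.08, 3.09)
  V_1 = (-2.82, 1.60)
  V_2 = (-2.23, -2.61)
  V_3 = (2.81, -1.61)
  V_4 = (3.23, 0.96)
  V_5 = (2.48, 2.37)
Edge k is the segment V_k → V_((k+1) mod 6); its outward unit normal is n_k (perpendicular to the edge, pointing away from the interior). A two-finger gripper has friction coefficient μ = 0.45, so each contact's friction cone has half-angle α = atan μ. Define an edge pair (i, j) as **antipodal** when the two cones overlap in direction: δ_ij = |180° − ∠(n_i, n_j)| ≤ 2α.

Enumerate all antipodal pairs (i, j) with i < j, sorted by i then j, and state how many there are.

α = atan 0.45 = 24.23°;  2α = 48.46°
n_0 = (-0.6504, +0.7596)
n_1 = (-0.9903, -0.1388)
n_2 = (+0.1946, -0.9809)
n_3 = (+0.9869, -0.1613)
n_4 = (+0.8829, +0.4696)
n_5 = (+0.1982, +0.9802)
  (0,1): δ = 122.60°  ·
  (0,2): δ = 29.35°  ✓
  (0,3): δ = 40.14°  ✓
  (0,4): δ = 77.44°  ·
  (0,5): δ = 127.99°  ·
  (1,2): δ = 86.76°  ·
  (1,3): δ = 17.26°  ✓
  (1,4): δ = 20.03°  ✓
  (1,5): δ = 70.59°  ·
  (2,3): δ = 110.50°  ·
  (2,4): δ = 73.21°  ·
  (2,5): δ = 22.66°  ✓
  (3,4): δ = 142.71°  ·
  (3,5): δ = 92.15°  ·
  (4,5): δ = 129.44°  ·
antipodal pairs: 5

count = 5; pairs: (0,2), (0,3), (1,3), (1,4), (2,5)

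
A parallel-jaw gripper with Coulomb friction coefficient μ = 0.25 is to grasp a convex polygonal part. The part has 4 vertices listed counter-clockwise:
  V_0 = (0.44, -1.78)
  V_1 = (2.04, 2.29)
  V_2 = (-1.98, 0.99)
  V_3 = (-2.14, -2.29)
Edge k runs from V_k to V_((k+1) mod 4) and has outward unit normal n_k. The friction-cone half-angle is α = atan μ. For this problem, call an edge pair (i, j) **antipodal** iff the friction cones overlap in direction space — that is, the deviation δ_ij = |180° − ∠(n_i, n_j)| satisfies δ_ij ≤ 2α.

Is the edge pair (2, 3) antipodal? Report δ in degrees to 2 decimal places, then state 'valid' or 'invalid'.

δ = 76.03°, invalid

α = atan 0.25 = 14.04°;  2α = 28.07°
edge 2: e_2 = (-0.16, -3.28);  n_2 = (-0.9988, +0.0487)
edge 3: e_3 = (+2.58, +0.51);  n_3 = (+0.1939, -0.9810)
∠(n_2, n_3) = 103.97°
δ = |180° − 103.97°| = 76.03°
76.03° > 2α = 28.07°  →  invalid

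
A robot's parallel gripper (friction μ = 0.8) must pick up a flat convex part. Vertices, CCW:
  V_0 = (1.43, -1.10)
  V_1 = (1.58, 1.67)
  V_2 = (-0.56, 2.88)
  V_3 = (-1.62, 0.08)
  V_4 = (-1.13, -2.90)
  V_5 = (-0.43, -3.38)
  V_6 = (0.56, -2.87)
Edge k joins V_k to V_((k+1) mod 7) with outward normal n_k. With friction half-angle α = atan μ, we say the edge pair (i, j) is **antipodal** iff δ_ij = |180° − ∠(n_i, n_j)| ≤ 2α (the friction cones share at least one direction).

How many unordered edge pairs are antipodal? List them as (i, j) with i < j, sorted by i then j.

α = atan 0.8 = 38.66°;  2α = 77.32°
n_0 = (+0.9985, -0.0541)
n_1 = (+0.4922, +0.8705)
n_2 = (-0.9352, +0.3541)
n_3 = (-0.9867, -0.1623)
n_4 = (-0.5655, -0.8247)
n_5 = (+0.4580, -0.8890)
n_6 = (+0.8974, -0.4411)
  (0,1): δ = 116.39°  ·
  (0,2): δ = 17.64°  ✓
  (0,3): δ = 12.44°  ✓
  (0,4): δ = 58.66°  ✓
  (0,5): δ = 120.35°  ·
  (0,6): δ = 156.92°  ·
  (1,2): δ = 81.25°  ·
  (1,3): δ = 51.18°  ✓
  (1,4): δ = 4.95°  ✓
  (1,5): δ = 56.74°  ✓
  (1,6): δ = 93.31°  ·
  (2,3): δ = 149.93°  ·
  (2,4): δ = 103.70°  ·
  (2,5): δ = 42.01°  ✓
  (2,6): δ = 5.44°  ✓
  (3,4): δ = 133.78°  ·
  (3,5): δ = 72.08°  ✓
  (3,6): δ = 35.51°  ✓
  (4,5): δ = 118.31°  ·
  (4,6): δ = 81.74°  ·
  (5,6): δ = 143.43°  ·
antipodal pairs: 10

count = 10; pairs: (0,2), (0,3), (0,4), (1,3), (1,4), (1,5), (2,5), (2,6), (3,5), (3,6)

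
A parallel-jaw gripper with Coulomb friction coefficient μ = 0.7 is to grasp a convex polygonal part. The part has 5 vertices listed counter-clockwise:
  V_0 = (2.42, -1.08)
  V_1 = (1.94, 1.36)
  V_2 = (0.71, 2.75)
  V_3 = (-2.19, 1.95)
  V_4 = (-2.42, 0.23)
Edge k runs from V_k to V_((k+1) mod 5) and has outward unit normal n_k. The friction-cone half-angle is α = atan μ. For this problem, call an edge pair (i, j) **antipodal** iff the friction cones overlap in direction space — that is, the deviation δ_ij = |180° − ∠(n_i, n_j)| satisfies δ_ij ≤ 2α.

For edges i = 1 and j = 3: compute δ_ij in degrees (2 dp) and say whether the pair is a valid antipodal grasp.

δ = 49.12°, valid

α = atan 0.7 = 34.99°;  2α = 69.98°
edge 1: e_1 = (-1.23, +1.39);  n_1 = (+0.7489, +0.6627)
edge 3: e_3 = (-0.23, -1.72);  n_3 = (-0.9912, +0.1325)
∠(n_1, n_3) = 130.88°
δ = |180° − 130.88°| = 49.12°
49.12° ≤ 2α = 69.98°  →  valid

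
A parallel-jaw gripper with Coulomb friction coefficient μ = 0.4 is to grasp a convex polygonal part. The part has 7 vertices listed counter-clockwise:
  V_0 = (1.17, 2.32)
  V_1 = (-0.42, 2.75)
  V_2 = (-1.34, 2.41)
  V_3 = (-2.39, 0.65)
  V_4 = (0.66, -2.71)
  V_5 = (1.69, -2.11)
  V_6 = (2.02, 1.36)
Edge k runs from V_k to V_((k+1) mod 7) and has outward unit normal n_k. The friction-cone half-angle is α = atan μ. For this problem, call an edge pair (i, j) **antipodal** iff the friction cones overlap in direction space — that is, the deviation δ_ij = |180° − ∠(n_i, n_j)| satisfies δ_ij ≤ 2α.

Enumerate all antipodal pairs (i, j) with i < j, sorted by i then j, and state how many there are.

α = atan 0.4 = 21.80°;  2α = 43.60°
n_0 = (+0.2611, +0.9653)
n_1 = (-0.3467, +0.9380)
n_2 = (-0.8588, +0.5123)
n_3 = (-0.7404, -0.6721)
n_4 = (+0.5033, -0.8641)
n_5 = (+0.9955, -0.0947)
n_6 = (+0.7487, +0.6629)
  (0,1): δ = 144.58°  ·
  (0,2): δ = 105.69°  ·
  (0,3): δ = 32.64°  ✓
  (0,4): δ = 45.35°  ·
  (0,5): δ = 99.70°  ·
  (0,6): δ = 146.66°  ·
  (1,2): δ = 141.10°  ·
  (1,3): δ = 68.05°  ·
  (1,4): δ = 9.94°  ✓
  (1,5): δ = 64.28°  ·
  (1,6): δ = 111.24°  ·
  (2,3): δ = 106.95°  ·
  (2,4): δ = 28.96°  ✓
  (2,5): δ = 25.39°  ✓
  (2,6): δ = 72.34°  ·
  (3,4): δ = 102.01°  ·
  (3,5): δ = 47.66°  ·
  (3,6): δ = 0.71°  ✓
  (4,5): δ = 125.65°  ·
  (4,6): δ = 78.70°  ·
  (5,6): δ = 133.05°  ·
antipodal pairs: 5

count = 5; pairs: (0,3), (1,4), (2,4), (2,5), (3,6)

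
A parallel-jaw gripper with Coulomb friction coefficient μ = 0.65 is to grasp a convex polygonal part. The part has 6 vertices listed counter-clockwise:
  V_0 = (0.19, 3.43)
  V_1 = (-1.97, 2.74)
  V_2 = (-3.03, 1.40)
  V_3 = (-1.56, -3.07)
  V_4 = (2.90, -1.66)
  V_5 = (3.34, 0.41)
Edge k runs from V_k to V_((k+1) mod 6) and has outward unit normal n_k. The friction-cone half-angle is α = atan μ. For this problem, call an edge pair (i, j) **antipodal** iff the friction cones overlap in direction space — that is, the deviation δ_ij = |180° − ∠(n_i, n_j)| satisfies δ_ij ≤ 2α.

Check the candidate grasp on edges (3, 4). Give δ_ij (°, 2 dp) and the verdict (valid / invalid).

δ = 119.54°, invalid

α = atan 0.65 = 33.02°;  2α = 66.05°
edge 3: e_3 = (+4.46, +1.41);  n_3 = (+0.3014, -0.9535)
edge 4: e_4 = (+0.44, +2.07);  n_4 = (+0.9781, -0.2079)
∠(n_3, n_4) = 60.46°
δ = |180° − 60.46°| = 119.54°
119.54° > 2α = 66.05°  →  invalid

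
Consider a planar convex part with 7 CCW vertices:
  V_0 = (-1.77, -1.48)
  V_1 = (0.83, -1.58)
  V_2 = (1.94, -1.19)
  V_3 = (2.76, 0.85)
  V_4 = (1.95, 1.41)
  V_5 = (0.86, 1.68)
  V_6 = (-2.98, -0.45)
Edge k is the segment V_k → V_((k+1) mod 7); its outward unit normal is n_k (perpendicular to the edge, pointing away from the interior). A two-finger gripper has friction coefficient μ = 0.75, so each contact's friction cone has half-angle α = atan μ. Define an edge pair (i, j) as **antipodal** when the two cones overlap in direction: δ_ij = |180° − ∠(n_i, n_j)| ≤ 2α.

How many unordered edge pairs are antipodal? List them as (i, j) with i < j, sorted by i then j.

count = 11; pairs: (0,3), (0,4), (0,5), (1,3), (1,4), (1,5), (2,5), (2,6), (3,6), (4,6), (5,6)

α = atan 0.75 = 36.87°;  2α = 73.74°
n_0 = (-0.0384, -0.9993)
n_1 = (+0.3315, -0.9435)
n_2 = (+0.9278, -0.3730)
n_3 = (+0.5687, +0.8226)
n_4 = (+0.2404, +0.9707)
n_5 = (-0.4851, +0.8745)
n_6 = (-0.6482, -0.7615)
  (0,1): δ = 158.44°  ·
  (0,2): δ = 109.70°  ·
  (0,3): δ = 32.46°  ✓
  (0,4): δ = 11.71°  ✓
  (0,5): δ = 31.22°  ✓
  (0,6): δ = 141.80°  ·
  (1,2): δ = 131.26°  ·
  (1,3): δ = 54.02°  ✓
  (1,4): δ = 33.27°  ✓
  (1,5): δ = 9.66°  ✓
  (1,6): δ = 120.24°  ·
  (2,3): δ = 102.76°  ·
  (2,4): δ = 82.01°  ·
  (2,5): δ = 39.09°  ✓
  (2,6): δ = 71.49°  ✓
  (3,4): δ = 159.25°  ·
  (3,5): δ = 116.33°  ·
  (3,6): δ = 5.75°  ✓
  (4,5): δ = 137.07°  ·
  (4,6): δ = 26.49°  ✓
  (5,6): δ = 69.42°  ✓
antipodal pairs: 11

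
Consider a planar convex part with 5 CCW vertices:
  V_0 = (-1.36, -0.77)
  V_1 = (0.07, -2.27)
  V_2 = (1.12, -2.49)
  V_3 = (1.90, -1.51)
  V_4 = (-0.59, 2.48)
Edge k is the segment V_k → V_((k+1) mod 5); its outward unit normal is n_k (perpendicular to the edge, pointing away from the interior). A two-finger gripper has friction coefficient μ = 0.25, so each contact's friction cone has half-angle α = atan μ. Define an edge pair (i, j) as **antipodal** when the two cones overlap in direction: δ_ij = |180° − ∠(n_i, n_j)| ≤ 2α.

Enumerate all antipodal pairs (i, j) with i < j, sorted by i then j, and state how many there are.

α = atan 0.25 = 14.04°;  2α = 28.07°
n_0 = (-0.7238, -0.6900)
n_1 = (-0.2051, -0.9787)
n_2 = (+0.7824, -0.6227)
n_3 = (+0.8484, +0.5294)
n_4 = (-0.9731, +0.2305)
  (0,1): δ = 145.47°  ·
  (0,2): δ = 82.15°  ·
  (0,3): δ = 11.66°  ✓
  (0,4): δ = 123.04°  ·
  (1,2): δ = 116.68°  ·
  (1,3): δ = 46.20°  ·
  (1,4): δ = 88.50°  ·
  (2,3): δ = 109.52°  ·
  (2,4): δ = 25.19°  ✓
  (3,4): δ = 45.30°  ·
antipodal pairs: 2

count = 2; pairs: (0,3), (2,4)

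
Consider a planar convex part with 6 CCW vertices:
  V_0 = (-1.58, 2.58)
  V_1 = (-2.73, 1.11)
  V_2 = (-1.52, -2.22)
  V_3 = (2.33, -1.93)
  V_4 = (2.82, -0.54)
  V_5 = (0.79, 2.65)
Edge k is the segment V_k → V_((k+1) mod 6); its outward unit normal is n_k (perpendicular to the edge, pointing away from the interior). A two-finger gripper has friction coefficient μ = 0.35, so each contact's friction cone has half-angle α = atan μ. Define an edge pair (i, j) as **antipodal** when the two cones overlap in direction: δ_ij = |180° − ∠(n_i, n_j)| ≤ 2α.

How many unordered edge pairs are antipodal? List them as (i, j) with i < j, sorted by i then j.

count = 3; pairs: (0,3), (1,4), (2,5)

α = atan 0.35 = 19.29°;  2α = 38.58°
n_0 = (-0.7876, +0.6162)
n_1 = (-0.9399, -0.3415)
n_2 = (+0.0751, -0.9972)
n_3 = (+0.9431, -0.3325)
n_4 = (+0.8437, +0.5369)
n_5 = (-0.0295, +0.9996)
  (0,1): δ = 121.99°  ·
  (0,2): δ = 47.66°  ·
  (0,3): δ = 18.62°  ✓
  (0,4): δ = 70.51°  ·
  (0,5): δ = 129.73°  ·
  (1,2): δ = 105.66°  ·
  (1,3): δ = 39.39°  ·
  (1,4): δ = 12.50°  ✓
  (1,5): δ = 71.72°  ·
  (2,3): δ = 113.73°  ·
  (2,4): δ = 61.84°  ·
  (2,5): δ = 2.62°  ✓
  (3,4): δ = 128.11°  ·
  (3,5): δ = 68.89°  ·
  (4,5): δ = 120.78°  ·
antipodal pairs: 3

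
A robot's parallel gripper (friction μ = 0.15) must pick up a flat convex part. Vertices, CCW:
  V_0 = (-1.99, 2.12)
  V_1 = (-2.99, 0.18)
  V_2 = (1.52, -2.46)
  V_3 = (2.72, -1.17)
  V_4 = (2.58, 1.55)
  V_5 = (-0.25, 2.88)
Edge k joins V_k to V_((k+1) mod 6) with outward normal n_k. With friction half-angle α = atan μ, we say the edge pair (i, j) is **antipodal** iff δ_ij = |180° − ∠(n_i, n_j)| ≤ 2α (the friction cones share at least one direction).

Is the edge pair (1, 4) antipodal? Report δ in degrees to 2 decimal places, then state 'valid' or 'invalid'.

α = atan 0.15 = 8.53°;  2α = 17.06°
edge 1: e_1 = (+4.51, -2.64);  n_1 = (-0.5052, -0.8630)
edge 4: e_4 = (-2.83, +1.33);  n_4 = (+0.4253, +0.9050)
∠(n_1, n_4) = 174.83°
δ = |180° − 174.83°| = 5.17°
5.17° ≤ 2α = 17.06°  →  valid

δ = 5.17°, valid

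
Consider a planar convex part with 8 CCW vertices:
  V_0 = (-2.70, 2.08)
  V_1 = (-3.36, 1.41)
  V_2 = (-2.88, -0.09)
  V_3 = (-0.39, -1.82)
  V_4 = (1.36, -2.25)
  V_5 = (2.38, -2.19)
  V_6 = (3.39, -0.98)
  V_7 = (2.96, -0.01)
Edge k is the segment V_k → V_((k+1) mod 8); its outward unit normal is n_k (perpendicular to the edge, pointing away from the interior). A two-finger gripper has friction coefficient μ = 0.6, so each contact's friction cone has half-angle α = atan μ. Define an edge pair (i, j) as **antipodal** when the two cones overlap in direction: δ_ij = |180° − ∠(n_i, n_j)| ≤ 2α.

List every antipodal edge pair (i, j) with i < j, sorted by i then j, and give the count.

count = 11; pairs: (0,3), (0,4), (0,5), (1,5), (1,6), (1,7), (2,6), (2,7), (3,6), (3,7), (4,7)

α = atan 0.6 = 30.96°;  2α = 61.93°
n_0 = (-0.7124, +0.7018)
n_1 = (-0.9524, -0.3048)
n_2 = (-0.5706, -0.8212)
n_3 = (-0.2386, -0.9711)
n_4 = (+0.0587, -0.9983)
n_5 = (+0.7677, -0.6408)
n_6 = (+0.9142, +0.4053)
n_7 = (+0.3464, +0.9381)
  (0,1): δ = 117.69°  ·
  (0,2): δ = 80.22°  ·
  (0,3): δ = 59.24°  ✓
  (0,4): δ = 42.06°  ✓
  (0,5): δ = 4.72°  ✓
  (0,6): δ = 68.48°  ·
  (0,7): δ = 114.30°  ·
  (1,2): δ = 142.54°  ·
  (1,3): δ = 121.55°  ·
  (1,4): δ = 104.38°  ·
  (1,5): δ = 57.60°  ✓
  (1,6): δ = 6.16°  ✓
  (1,7): δ = 51.99°  ✓
  (2,3): δ = 159.01°  ·
  (2,4): δ = 141.84°  ·
  (2,5): δ = 95.06°  ·
  (2,6): δ = 31.30°  ✓
  (2,7): δ = 14.52°  ✓
  (3,4): δ = 162.83°  ·
  (3,5): δ = 116.05°  ·
  (3,6): δ = 52.29°  ✓
  (3,7): δ = 6.46°  ✓
  (4,5): δ = 133.22°  ·
  (4,6): δ = 69.46°  ·
  (4,7): δ = 23.63°  ✓
  (5,6): δ = 116.24°  ·
  (5,7): δ = 70.41°  ·
  (6,7): δ = 134.17°  ·
antipodal pairs: 11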